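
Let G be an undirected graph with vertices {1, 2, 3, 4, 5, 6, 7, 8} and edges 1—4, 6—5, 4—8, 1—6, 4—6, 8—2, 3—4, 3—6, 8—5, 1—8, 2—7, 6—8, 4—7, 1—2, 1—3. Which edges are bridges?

The edges on the cycle 1-3-4-1 are not bridges since each lies on that cycle.
Every edge lies on some cycle, so there are no bridges.

none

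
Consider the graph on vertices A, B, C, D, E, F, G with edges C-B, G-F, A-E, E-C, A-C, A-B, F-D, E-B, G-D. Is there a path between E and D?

No

The component containing E is {A, B, C, E}, and D is not in it.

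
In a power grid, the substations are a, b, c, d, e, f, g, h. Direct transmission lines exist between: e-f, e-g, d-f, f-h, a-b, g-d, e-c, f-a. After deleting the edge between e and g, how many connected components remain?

1

e and g are still connected via e-f-d-g, so the component count stays at 1.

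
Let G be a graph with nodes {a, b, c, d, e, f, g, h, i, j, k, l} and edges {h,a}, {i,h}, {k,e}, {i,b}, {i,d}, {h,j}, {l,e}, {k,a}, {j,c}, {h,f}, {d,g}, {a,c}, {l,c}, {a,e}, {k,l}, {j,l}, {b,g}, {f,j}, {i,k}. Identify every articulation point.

Removing i increases the component count from 1 to 2, so i is a cut vertex.
By contrast removing k leaves 1 component; it is not a cut vertex. No other vertex is a cut vertex either.

i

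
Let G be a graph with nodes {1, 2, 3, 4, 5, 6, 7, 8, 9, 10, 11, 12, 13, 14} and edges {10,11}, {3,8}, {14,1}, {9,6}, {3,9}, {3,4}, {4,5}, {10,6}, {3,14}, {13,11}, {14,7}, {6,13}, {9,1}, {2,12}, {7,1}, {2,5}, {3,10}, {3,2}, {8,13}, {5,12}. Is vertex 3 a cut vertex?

Yes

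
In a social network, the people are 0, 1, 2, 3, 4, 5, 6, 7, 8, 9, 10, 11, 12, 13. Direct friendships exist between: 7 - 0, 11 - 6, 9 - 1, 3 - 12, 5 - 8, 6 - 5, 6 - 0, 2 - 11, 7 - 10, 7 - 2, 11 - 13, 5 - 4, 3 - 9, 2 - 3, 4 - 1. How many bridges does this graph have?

The edges on the cycle 2-11-6-5-4-1-9-3-2 are not bridges since each lies on that cycle.
But removing 7 - 10 disconnects 7 from 10; removing 3 - 12 disconnects 3 from 12; removing 11 - 13 disconnects 11 from 13; removing 5 - 8 disconnects 5 from 8 — these are bridges.
That makes 4 bridges.

4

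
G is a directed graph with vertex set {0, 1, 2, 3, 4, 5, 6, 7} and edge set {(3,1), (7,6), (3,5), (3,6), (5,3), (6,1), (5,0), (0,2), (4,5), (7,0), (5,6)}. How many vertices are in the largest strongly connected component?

2

{3, 5} are all mutually reachable — one SCC of size 2.
{2} is an SCC by itself.
{6} is an SCC by itself.
{4} is an SCC by itself.
{1} is an SCC by itself.
(and 2 more singleton SCCs)
The largest has 2 vertices.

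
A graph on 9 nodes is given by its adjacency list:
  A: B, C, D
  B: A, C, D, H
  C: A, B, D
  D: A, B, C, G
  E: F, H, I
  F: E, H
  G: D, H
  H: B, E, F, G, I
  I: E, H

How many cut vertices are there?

Removing H increases the component count from 1 to 2, so H is a cut vertex.
By contrast removing A leaves 1 component; it is not a cut vertex. No other vertex is a cut vertex either.

1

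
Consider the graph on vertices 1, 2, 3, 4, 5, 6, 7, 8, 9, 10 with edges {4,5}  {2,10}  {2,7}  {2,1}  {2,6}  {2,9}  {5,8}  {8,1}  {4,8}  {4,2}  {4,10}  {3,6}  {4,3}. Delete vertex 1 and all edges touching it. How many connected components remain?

1

With 1 gone, the remaining components are: {2, 3, 4, 5, 6, 7, 8, 9, 10}.
That is 1 component.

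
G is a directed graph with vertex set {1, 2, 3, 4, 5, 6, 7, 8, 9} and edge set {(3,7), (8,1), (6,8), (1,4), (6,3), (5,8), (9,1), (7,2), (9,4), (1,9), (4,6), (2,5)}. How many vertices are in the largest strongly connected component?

{1, 2, 3, 4, 5, 6, 7, 8, 9} are all mutually reachable — one SCC of size 9.
The largest has 9 vertices.

9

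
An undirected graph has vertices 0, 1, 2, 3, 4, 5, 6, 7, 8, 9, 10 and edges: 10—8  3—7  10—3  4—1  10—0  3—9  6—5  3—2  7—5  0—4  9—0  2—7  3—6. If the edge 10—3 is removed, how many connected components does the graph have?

10 and 3 are still connected via 10-0-9-3, so the component count stays at 1.

1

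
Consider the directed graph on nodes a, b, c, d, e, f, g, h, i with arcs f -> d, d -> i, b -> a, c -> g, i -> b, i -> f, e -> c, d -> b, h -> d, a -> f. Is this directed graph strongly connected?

No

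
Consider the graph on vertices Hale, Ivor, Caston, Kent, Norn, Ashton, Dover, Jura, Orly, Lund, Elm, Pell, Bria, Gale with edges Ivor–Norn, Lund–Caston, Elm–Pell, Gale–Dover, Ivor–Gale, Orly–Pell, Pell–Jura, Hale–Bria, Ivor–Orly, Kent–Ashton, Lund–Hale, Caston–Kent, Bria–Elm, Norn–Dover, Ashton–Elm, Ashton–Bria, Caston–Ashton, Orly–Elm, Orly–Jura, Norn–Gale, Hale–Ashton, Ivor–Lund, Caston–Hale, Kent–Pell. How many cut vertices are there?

Removing Ivor increases the component count from 1 to 2, so Ivor is a cut vertex.
By contrast removing Norn leaves 1 component; it is not a cut vertex. No other vertex is a cut vertex either.

1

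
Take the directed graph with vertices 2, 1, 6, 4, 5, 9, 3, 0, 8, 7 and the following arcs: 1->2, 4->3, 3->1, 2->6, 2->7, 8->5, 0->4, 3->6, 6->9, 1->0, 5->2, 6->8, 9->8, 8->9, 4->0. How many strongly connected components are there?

3

{2, 5, 6, 8, 9} are all mutually reachable — one SCC of size 5.
{0, 1, 3, 4} are all mutually reachable — one SCC of size 4.
{7} is an SCC by itself.
That gives 3 strongly connected components.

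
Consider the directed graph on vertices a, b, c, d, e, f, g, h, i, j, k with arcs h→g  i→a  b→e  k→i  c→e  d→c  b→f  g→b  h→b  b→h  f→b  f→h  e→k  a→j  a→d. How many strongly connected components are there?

{a, c, d, e, i, k} are all mutually reachable — one SCC of size 6.
{b, f, g, h} are all mutually reachable — one SCC of size 4.
{j} is an SCC by itself.
That gives 3 strongly connected components.

3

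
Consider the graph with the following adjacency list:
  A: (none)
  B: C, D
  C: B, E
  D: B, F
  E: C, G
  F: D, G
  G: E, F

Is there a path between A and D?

No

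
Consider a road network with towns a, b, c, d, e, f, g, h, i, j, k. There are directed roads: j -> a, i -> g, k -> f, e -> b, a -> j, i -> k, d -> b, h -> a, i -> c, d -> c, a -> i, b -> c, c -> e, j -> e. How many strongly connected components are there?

8

{b, c, e} are all mutually reachable — one SCC of size 3.
{a, j} are all mutually reachable — one SCC of size 2.
{h} is an SCC by itself.
{g} is an SCC by itself.
{i} is an SCC by itself.
(and 3 more singleton SCCs)
That gives 8 strongly connected components.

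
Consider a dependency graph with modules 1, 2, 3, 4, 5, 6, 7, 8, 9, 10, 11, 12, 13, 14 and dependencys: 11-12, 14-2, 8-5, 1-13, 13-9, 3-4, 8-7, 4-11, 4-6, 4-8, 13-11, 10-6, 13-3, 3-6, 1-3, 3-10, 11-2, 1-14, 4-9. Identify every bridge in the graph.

11-12, 4-8, 5-8, 7-8

The edges on the cycle 1-13-11-2-14-1 are not bridges since each lies on that cycle.
But removing 12-11 disconnects 12 from 11; removing 8-5 disconnects 8 from 5; removing 8-7 disconnects 8 from 7; removing 8-4 disconnects 8 from 4 — these are bridges.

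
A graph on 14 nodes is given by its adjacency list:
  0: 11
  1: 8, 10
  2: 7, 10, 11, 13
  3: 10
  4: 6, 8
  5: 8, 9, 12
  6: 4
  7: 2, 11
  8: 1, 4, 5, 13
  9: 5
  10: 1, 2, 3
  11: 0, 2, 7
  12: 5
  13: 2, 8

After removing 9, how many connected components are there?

1

With 9 gone, the remaining components are: {0, 1, 2, 3, 4, 5, 6, 7, 8, 10, 11, 12, 13}.
That is 1 component.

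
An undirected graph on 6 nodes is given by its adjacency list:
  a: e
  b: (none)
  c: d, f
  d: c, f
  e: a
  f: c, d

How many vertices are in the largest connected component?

b is isolated — a component by itself.
Starting from a we can reach a, e. That is one component of size 2.
Starting from c we can reach c, d, f. That is one component of size 3.
The largest has 3 vertices.

3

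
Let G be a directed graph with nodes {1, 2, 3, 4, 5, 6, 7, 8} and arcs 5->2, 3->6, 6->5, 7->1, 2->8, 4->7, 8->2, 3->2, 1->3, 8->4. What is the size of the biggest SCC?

8

{1, 2, 3, 4, 5, 6, 7, 8} are all mutually reachable — one SCC of size 8.
The largest has 8 vertices.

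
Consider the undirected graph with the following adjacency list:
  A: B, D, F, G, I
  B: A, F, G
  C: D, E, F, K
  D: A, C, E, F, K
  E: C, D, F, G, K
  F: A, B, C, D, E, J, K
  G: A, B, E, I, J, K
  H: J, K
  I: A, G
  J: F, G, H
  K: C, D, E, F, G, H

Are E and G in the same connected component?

From E we can reach A, B, C, D, E, F, G, H, I, J, K, which includes G.

Yes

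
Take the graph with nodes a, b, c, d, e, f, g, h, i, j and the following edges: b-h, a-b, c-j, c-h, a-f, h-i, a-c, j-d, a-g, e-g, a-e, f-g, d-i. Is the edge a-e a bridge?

No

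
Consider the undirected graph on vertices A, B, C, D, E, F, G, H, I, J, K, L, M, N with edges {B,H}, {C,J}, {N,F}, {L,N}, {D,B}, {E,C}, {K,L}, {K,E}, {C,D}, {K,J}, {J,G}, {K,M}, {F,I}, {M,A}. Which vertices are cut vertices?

B, C, D, F, J, K, L, M, N

Removing B increases the component count from 1 to 2, so B is a cut vertex.
Removing C increases the component count from 1 to 2, so C is a cut vertex.
Removing D increases the component count from 1 to 2, so D is a cut vertex.
Likewise F, J, K, L, M, N are cut vertices.
By contrast removing I leaves 1 component; it is not a cut vertex. No other vertex is a cut vertex either.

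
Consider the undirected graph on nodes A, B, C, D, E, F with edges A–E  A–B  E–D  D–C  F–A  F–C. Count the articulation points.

Removing A increases the component count from 1 to 2, so A is a cut vertex.
By contrast removing C leaves 1 component; it is not a cut vertex. No other vertex is a cut vertex either.

1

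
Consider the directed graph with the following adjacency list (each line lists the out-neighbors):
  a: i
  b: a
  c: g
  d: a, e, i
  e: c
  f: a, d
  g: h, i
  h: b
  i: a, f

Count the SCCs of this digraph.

1

{a, b, c, d, e, f, g, h, i} are all mutually reachable — one SCC of size 9.
That gives 1 strongly connected component.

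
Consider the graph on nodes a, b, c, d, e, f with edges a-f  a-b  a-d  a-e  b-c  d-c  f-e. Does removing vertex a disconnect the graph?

Deleting a raises the number of components from 1 to 2, so a is a cut vertex.

Yes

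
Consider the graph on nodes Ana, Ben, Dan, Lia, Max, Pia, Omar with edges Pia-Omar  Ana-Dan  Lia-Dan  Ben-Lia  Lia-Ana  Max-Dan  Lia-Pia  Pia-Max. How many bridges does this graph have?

The edges on the cycle Lia-Ana-Dan-Max-Pia-Lia are not bridges since each lies on that cycle.
But removing Pia-Omar disconnects Pia from Omar; removing Lia-Ben disconnects Lia from Ben — these are bridges.
That makes 2 bridges.

2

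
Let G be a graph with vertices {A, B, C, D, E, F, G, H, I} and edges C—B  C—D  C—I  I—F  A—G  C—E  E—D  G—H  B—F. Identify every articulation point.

C, G

Removing C increases the component count from 2 to 3, so C is a cut vertex.
Removing G increases the component count from 2 to 3, so G is a cut vertex.
By contrast removing H leaves 2 components; it is not a cut vertex. No other vertex is a cut vertex either.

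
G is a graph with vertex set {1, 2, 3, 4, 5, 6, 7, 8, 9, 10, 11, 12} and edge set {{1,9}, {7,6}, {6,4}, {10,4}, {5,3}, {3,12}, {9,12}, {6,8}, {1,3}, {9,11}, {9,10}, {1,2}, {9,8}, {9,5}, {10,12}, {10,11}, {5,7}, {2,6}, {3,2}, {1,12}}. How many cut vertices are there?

0

Removing 9, for instance, still leaves 1 component. No single vertex removal increases the component count — the graph has no articulation points.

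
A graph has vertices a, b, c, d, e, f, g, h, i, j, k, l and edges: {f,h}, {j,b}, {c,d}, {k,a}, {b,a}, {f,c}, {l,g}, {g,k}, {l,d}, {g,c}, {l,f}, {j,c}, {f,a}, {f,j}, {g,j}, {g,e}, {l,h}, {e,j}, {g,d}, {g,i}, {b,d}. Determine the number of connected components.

Starting from a we can reach a, b, c, d, e, f, g, h, i, j, k, l. That is one component of size 12.
Total: 1 component.

1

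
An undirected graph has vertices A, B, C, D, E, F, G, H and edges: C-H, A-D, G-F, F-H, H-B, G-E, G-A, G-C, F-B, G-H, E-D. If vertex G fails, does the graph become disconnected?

Deleting G raises the number of components from 1 to 2, so G is a cut vertex.

Yes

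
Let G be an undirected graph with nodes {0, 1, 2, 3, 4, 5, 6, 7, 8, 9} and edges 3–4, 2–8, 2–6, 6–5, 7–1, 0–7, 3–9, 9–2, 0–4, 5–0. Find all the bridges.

The edges on the cycle 3-9-2-6-5-0-4-3 are not bridges since each lies on that cycle.
But removing 8–2 disconnects 8 from 2; removing 0–7 disconnects 0 from 7; removing 1–7 disconnects 1 from 7 — these are bridges.

0-7, 1-7, 2-8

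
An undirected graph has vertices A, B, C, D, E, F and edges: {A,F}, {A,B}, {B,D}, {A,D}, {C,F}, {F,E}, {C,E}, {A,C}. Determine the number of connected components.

Starting from A we can reach A, B, C, D, E, F. That is one component of size 6.
Total: 1 component.

1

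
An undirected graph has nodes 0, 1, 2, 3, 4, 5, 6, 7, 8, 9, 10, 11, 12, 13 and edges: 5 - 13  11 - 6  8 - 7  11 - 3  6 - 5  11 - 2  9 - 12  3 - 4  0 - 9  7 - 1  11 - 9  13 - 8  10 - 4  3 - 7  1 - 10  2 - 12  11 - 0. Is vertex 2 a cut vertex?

No

Deleting 2 leaves 1 component (was 1) (its neighbors 11, 12 remain connected to each other), so 2 is not a cut vertex.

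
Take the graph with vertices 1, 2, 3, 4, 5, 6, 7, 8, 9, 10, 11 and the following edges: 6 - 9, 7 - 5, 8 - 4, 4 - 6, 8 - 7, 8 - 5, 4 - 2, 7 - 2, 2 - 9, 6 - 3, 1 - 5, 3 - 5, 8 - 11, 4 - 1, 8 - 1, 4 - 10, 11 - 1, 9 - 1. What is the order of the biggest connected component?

Starting from 1 we can reach 1, 2, 3, 4, 5, 6, 7, 8, 9, 10, 11. That is one component of size 11.
The largest has 11 vertices.

11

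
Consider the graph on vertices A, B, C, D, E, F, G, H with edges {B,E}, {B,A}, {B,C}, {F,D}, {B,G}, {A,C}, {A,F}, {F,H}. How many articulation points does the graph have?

Removing A increases the component count from 1 to 2, so A is a cut vertex.
Removing B increases the component count from 1 to 3, so B is a cut vertex.
Removing F increases the component count from 1 to 3, so F is a cut vertex.
By contrast removing H leaves 1 component; it is not a cut vertex. No other vertex is a cut vertex either.

3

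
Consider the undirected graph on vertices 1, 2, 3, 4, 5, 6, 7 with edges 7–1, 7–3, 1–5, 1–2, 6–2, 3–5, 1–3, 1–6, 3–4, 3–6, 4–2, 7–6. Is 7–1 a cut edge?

After removing 7–1, the path 7-3-1 still connects them, so the edge is not a bridge.

No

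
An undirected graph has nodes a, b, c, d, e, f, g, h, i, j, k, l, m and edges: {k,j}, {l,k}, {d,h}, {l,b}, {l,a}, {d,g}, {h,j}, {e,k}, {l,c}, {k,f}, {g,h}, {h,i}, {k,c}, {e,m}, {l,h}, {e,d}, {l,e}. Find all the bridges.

The edges on the cycle l-e-d-g-h-j-k-l are not bridges since each lies on that cycle.
But removing f - k disconnects f from k; removing l - a disconnects l from a; removing l - b disconnects l from b; removing i - h disconnects i from h — these are bridges.
In total 5 edges are bridges.

a-l, b-l, e-m, f-k, h-i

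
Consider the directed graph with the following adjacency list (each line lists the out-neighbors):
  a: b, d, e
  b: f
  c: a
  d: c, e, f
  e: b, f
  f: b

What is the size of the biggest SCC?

{a, c, d} are all mutually reachable — one SCC of size 3.
{b, f} are all mutually reachable — one SCC of size 2.
{e} is an SCC by itself.
The largest has 3 vertices.

3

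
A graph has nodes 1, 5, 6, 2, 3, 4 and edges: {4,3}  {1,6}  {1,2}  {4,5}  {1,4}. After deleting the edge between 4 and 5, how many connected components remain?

Before removal there is 1 component.
4 - 5 is a bridge — removing it separates 4's side from 5's side.
After removal: 2 components.

2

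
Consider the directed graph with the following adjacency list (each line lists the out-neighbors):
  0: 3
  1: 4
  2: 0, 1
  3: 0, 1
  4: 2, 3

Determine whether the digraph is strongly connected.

Yes

From 3 we can reach every vertex (0, 1, 2, 3, 4), and every vertex can reach 3 (0, 1, 2, 3, 4). So the whole graph is one strongly connected component.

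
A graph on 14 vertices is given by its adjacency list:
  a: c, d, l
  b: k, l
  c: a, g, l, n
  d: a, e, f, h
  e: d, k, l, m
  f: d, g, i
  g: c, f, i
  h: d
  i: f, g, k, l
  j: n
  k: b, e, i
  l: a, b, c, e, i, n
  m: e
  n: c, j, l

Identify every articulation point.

Removing d increases the component count from 1 to 2, so d is a cut vertex.
Removing e increases the component count from 1 to 2, so e is a cut vertex.
Removing n increases the component count from 1 to 2, so n is a cut vertex.
By contrast removing l leaves 1 component; it is not a cut vertex. No other vertex is a cut vertex either.

d, e, n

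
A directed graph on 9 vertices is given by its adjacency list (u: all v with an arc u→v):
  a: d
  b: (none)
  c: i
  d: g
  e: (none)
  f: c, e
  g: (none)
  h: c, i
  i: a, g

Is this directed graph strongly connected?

No

There is no directed path from b to e, so the graph is not strongly connected.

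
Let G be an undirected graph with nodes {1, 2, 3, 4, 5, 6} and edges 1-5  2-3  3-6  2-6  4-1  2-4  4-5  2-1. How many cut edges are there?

The edges on the cycle 2-3-6-2 are not bridges since each lies on that cycle.
Every edge lies on some cycle, so there are no bridges.

0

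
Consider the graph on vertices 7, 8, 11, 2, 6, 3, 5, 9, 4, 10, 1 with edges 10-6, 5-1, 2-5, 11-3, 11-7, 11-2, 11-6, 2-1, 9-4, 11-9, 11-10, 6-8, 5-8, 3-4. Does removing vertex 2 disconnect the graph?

Deleting 2 leaves 1 component (was 1) (its neighbors 1, 5, 11 remain connected to each other), so 2 is not a cut vertex.

No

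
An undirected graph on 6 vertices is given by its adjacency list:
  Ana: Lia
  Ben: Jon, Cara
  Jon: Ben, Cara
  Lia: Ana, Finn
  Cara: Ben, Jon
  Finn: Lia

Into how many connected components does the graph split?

Starting from Ben we can reach Ben, Jon, Cara. That is one component of size 3.
Starting from Ana we can reach Ana, Lia, Finn. That is one component of size 3.
Total: 2 components.

2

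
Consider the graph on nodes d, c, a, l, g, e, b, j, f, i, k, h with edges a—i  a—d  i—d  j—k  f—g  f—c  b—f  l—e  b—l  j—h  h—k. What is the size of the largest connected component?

Starting from a we can reach a, d, i. That is one component of size 3.
Starting from h we can reach h, j, k. That is one component of size 3.
Starting from b we can reach b, c, e, f, g, l. That is one component of size 6.
The largest has 6 vertices.

6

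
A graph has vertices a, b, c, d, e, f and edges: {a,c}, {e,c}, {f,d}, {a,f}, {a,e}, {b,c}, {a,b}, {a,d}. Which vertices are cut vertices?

a

Removing a increases the component count from 1 to 2, so a is a cut vertex.
By contrast removing f leaves 1 component; it is not a cut vertex. No other vertex is a cut vertex either.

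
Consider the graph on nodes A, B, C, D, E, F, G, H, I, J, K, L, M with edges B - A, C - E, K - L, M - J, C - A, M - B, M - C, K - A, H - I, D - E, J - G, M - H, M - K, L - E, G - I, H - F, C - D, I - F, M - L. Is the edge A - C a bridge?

No

After removing A - C, the path A-B-M-C still connects them, so the edge is not a bridge.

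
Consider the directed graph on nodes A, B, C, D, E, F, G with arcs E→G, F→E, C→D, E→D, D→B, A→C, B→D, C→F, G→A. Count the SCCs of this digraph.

2

{A, C, E, F, G} are all mutually reachable — one SCC of size 5.
{B, D} are all mutually reachable — one SCC of size 2.
That gives 2 strongly connected components.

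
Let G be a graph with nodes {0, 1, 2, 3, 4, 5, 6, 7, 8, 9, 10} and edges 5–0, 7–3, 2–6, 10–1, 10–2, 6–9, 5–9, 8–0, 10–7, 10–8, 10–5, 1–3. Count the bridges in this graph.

0

The edges on the cycle 10-1-3-7-10 are not bridges since each lies on that cycle.
Every edge lies on some cycle, so there are no bridges.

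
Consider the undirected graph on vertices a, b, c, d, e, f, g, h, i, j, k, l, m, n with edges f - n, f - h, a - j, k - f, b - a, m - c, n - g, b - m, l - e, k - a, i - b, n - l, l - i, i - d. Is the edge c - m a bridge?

Yes

Removing c - m leaves no path between c and m: the component count goes from 1 to 2. So it is a bridge.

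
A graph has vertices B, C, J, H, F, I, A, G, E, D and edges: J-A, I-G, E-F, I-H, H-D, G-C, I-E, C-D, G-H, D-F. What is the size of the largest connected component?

B is isolated — a component by itself.
Starting from A we can reach A, J. That is one component of size 2.
Starting from C we can reach C, D, E, F, G, H, I. That is one component of size 7.
The largest has 7 vertices.

7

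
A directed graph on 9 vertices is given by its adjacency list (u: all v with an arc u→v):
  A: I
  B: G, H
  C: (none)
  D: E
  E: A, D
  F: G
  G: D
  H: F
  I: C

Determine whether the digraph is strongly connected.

No

There is no directed path from I to A, so the graph is not strongly connected.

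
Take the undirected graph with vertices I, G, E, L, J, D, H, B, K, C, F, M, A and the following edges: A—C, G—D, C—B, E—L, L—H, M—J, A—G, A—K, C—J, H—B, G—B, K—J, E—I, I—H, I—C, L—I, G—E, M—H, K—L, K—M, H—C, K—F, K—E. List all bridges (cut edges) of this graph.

The edges on the cycle K-M-J-K are not bridges since each lies on that cycle.
But removing G—D disconnects G from D; removing K—F disconnects K from F — these are bridges.

D-G, F-K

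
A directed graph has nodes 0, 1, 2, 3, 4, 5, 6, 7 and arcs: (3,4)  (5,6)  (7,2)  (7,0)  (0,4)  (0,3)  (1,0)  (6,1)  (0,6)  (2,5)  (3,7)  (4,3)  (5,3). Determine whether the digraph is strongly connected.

From 5 we can reach every vertex (0, 1, 2, 3, 4, 5, 6, 7), and every vertex can reach 5 (0, 1, 2, 3, 4, 5, 6, 7). So the whole graph is one strongly connected component.

Yes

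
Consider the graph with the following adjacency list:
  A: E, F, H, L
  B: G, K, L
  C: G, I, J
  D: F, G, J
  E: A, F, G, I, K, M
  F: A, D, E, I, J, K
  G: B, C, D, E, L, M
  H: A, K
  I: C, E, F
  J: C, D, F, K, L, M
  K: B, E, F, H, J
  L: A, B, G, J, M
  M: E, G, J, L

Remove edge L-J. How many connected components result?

1

L and J are still connected via L-M-J, so the component count stays at 1.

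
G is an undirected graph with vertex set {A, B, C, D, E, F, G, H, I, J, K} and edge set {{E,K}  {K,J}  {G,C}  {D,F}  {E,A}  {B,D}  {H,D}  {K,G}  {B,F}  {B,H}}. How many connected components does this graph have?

3

I is isolated — a component by itself.
Starting from B we can reach B, D, F, H. That is one component of size 4.
Starting from A we can reach A, C, E, G, J, K. That is one component of size 6.
Total: 3 components.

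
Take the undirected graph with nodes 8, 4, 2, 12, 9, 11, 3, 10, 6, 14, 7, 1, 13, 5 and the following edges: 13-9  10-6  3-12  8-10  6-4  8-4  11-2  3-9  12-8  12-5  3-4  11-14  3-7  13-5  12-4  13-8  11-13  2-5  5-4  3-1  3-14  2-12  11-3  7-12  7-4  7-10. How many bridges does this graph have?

1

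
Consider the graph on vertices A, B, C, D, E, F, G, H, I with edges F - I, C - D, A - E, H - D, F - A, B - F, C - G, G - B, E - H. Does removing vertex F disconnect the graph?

Deleting F raises the number of components from 1 to 2, so F is a cut vertex.

Yes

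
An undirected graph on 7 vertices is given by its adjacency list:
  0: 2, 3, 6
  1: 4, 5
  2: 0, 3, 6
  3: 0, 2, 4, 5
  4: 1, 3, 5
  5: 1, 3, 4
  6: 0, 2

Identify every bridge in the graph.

The edges on the cycle 3-0-6-2-3 are not bridges since each lies on that cycle.
Every edge lies on some cycle, so there are no bridges.

none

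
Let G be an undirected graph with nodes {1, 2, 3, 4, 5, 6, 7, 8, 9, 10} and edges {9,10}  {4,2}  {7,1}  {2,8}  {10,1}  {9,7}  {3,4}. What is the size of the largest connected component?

4

5 is isolated — a component by itself.
6 is isolated — a component by itself.
Starting from 1 we can reach 1, 7, 9, 10. That is one component of size 4.
Starting from 2 we can reach 2, 3, 4, 8. That is one component of size 4.
The largest has 4 vertices.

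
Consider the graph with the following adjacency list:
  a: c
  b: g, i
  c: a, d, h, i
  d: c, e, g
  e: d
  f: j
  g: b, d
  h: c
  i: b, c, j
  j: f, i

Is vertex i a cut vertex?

Deleting i raises the number of components from 1 to 2, so i is a cut vertex.

Yes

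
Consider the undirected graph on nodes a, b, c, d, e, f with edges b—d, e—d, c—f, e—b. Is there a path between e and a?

The component containing e is {b, d, e}, and a is not in it.

No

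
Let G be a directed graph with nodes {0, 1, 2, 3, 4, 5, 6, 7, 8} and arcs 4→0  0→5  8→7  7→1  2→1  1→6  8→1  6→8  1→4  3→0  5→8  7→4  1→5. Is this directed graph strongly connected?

There is no directed path from 0 to 2, so the graph is not strongly connected.

No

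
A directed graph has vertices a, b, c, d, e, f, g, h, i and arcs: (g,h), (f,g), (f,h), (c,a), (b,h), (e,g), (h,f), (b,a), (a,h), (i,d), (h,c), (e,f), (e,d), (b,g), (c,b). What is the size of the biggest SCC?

{a, b, c, f, g, h} are all mutually reachable — one SCC of size 6.
{d} is an SCC by itself.
{e} is an SCC by itself.
{i} is an SCC by itself.
The largest has 6 vertices.

6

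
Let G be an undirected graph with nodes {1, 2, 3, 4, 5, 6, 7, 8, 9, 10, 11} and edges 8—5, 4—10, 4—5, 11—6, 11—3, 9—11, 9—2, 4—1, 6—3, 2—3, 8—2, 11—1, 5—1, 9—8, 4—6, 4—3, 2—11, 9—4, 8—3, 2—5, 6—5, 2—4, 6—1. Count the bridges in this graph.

1

The edges on the cycle 9-8-3-4-9 are not bridges since each lies on that cycle.
But removing 4—10 disconnects 4 from 10 — this is a bridge.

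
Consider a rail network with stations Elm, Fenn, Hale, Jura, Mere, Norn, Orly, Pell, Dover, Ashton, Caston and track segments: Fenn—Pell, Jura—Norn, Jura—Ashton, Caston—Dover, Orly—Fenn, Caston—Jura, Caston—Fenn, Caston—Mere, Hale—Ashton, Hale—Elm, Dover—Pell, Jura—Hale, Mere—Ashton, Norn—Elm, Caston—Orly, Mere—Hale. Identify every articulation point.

Removing Caston increases the component count from 1 to 2, so Caston is a cut vertex.
By contrast removing Fenn leaves 1 component; it is not a cut vertex. No other vertex is a cut vertex either.

Caston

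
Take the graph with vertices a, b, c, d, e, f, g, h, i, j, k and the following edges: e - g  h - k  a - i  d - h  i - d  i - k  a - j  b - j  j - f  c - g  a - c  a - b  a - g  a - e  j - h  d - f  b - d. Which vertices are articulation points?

Removing a increases the component count from 1 to 2, so a is a cut vertex.
By contrast removing k leaves 1 component; it is not a cut vertex. No other vertex is a cut vertex either.

a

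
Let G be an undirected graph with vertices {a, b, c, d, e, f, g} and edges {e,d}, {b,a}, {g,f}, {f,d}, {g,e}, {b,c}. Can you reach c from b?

Yes

From b we can reach a, b, c, which includes c.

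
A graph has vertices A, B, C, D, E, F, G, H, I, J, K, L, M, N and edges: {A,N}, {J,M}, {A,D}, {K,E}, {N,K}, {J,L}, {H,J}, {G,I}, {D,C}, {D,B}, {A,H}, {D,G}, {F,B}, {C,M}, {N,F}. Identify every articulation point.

D, G, J, K, N

Removing D increases the component count from 1 to 2, so D is a cut vertex.
Removing G increases the component count from 1 to 2, so G is a cut vertex.
Removing J increases the component count from 1 to 2, so J is a cut vertex.
Likewise K, N are cut vertices.
By contrast removing L leaves 1 component; it is not a cut vertex. No other vertex is a cut vertex either.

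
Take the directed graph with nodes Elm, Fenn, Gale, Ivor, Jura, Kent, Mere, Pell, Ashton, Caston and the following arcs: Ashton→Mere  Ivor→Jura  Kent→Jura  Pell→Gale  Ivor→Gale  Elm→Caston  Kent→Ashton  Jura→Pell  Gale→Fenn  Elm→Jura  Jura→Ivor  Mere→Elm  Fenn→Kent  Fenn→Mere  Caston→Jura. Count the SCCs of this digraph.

{Elm, Fenn, Gale, Ivor, Jura, Kent, Mere, Pell, Ashton, Caston} are all mutually reachable — one SCC of size 10.
That gives 1 strongly connected component.

1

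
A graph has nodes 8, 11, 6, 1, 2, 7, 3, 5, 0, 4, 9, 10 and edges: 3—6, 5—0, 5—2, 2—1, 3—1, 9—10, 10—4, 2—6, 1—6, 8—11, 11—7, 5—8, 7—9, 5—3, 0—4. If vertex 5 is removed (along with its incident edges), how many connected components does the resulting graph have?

With 5 gone, the remaining components are: {1, 2, 3, 6}; {0, 4, 7, 8, 9, 10, 11}.
That is 2 components.

2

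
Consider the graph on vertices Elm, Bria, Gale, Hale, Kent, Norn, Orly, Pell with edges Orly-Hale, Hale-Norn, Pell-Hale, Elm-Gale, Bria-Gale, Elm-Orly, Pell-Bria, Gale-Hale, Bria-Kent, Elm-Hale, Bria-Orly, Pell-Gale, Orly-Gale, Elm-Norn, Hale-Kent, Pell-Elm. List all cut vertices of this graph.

Removing Kent, for instance, still leaves 1 component. No single vertex removal increases the component count — the graph has no articulation points.

none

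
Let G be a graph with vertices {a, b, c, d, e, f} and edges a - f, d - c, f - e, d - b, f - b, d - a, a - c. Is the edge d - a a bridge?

No

After removing d - a, the path d-c-a still connects them, so the edge is not a bridge.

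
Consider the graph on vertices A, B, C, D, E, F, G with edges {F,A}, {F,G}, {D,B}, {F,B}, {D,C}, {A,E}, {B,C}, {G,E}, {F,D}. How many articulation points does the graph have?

Removing F increases the component count from 1 to 2, so F is a cut vertex.
By contrast removing E leaves 1 component; it is not a cut vertex. No other vertex is a cut vertex either.

1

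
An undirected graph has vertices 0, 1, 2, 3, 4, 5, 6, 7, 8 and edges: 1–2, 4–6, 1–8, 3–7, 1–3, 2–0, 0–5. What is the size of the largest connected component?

Starting from 4 we can reach 4, 6. That is one component of size 2.
Starting from 0 we can reach 0, 1, 2, 3, 5, 7, 8. That is one component of size 7.
The largest has 7 vertices.

7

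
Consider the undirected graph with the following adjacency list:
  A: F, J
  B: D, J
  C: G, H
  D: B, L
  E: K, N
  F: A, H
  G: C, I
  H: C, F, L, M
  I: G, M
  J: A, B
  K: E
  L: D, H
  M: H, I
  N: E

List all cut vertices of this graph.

E, H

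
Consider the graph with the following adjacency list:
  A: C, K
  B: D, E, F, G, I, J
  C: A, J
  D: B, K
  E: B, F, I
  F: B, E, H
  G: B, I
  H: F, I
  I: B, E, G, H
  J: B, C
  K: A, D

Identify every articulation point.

B

Removing B increases the component count from 1 to 2, so B is a cut vertex.
By contrast removing J leaves 1 component; it is not a cut vertex. No other vertex is a cut vertex either.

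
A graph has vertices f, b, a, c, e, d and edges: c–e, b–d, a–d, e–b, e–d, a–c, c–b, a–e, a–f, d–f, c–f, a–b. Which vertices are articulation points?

Removing e, for instance, still leaves 1 component. No single vertex removal increases the component count — the graph has no articulation points.

none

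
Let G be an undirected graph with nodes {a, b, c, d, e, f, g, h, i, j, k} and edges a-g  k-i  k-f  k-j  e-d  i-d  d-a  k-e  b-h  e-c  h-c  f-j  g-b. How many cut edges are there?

The edges on the cycle k-f-j-k are not bridges since each lies on that cycle.
Every edge lies on some cycle, so there are no bridges.

0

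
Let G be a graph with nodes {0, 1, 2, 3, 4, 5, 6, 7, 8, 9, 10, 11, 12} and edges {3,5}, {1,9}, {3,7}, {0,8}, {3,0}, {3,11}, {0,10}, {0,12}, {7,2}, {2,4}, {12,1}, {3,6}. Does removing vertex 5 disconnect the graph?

Deleting 5 leaves 1 component (was 1), so 5 is not a cut vertex.

No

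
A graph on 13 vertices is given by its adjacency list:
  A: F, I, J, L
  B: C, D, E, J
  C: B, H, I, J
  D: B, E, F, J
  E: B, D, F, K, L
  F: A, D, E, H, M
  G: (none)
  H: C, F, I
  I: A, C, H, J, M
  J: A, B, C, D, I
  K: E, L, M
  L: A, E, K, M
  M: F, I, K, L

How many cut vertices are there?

0

Removing L, for instance, still leaves 2 components. No single vertex removal increases the component count — the graph has no articulation points.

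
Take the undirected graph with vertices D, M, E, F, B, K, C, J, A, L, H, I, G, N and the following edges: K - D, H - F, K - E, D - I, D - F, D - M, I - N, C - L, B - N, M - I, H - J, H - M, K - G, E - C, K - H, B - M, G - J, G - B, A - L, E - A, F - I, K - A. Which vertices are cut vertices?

K

Removing K increases the component count from 1 to 2, so K is a cut vertex.
By contrast removing D leaves 1 component; it is not a cut vertex. No other vertex is a cut vertex either.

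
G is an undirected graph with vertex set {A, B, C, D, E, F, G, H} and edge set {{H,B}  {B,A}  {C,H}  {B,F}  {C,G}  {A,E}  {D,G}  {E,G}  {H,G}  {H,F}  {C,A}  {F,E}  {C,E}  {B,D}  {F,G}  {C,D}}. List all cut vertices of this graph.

Removing D, for instance, still leaves 1 component. No single vertex removal increases the component count — the graph has no articulation points.

none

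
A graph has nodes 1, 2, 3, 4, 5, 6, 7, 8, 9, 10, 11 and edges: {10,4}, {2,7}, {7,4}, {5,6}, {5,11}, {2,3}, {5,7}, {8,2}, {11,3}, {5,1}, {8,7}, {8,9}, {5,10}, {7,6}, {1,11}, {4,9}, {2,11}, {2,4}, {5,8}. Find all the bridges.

The edges on the cycle 8-2-7-4-9-8 are not bridges since each lies on that cycle.
Every edge lies on some cycle, so there are no bridges.

none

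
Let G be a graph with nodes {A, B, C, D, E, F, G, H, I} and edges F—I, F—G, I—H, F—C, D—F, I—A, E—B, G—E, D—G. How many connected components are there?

1

Starting from A we can reach A, B, C, D, E, F, G, H, I. That is one component of size 9.
Total: 1 component.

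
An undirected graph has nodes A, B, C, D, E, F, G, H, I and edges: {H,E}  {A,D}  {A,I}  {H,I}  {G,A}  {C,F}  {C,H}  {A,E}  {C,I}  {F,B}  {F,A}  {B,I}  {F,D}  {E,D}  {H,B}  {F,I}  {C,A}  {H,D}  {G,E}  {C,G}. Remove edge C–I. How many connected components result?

C and I are still connected via C-F-I, so the component count stays at 1.

1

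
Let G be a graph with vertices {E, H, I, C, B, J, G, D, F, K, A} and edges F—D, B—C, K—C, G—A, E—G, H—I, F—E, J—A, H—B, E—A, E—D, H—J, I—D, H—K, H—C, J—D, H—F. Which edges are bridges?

none

The edges on the cycle E-G-A-E are not bridges since each lies on that cycle.
Every edge lies on some cycle, so there are no bridges.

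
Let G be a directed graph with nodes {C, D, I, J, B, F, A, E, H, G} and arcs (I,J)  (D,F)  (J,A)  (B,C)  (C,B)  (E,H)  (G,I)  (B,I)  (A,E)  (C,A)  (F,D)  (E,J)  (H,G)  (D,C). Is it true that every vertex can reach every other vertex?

No

There is no directed path from B to F, so the graph is not strongly connected.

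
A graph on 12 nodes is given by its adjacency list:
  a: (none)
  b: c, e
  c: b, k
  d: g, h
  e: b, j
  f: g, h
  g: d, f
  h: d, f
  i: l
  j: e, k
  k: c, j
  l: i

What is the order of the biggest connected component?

a is isolated — a component by itself.
Starting from i we can reach i, l. That is one component of size 2.
Starting from d we can reach d, f, g, h. That is one component of size 4.
Starting from b we can reach b, c, e, j, k. That is one component of size 5.
The largest has 5 vertices.

5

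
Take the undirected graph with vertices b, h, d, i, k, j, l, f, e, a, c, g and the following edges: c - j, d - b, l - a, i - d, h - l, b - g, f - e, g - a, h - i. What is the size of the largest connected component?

7

k is isolated — a component by itself.
Starting from e we can reach e, f. That is one component of size 2.
Starting from c we can reach c, j. That is one component of size 2.
Starting from a we can reach a, b, d, g, h, i, l. That is one component of size 7.
The largest has 7 vertices.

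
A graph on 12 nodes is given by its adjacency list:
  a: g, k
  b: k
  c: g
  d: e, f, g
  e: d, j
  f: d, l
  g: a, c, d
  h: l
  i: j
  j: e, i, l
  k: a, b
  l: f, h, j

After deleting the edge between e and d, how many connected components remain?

e and d are still connected via e-j-l-f-d, so the component count stays at 1.

1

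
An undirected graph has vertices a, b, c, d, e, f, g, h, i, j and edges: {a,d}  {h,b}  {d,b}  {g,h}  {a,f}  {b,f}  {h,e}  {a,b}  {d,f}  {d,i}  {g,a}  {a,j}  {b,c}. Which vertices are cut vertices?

a, b, d, h

Removing a increases the component count from 1 to 2, so a is a cut vertex.
Removing b increases the component count from 1 to 2, so b is a cut vertex.
Removing d increases the component count from 1 to 2, so d is a cut vertex.
Likewise h is a cut vertex.
By contrast removing c leaves 1 component; it is not a cut vertex. No other vertex is a cut vertex either.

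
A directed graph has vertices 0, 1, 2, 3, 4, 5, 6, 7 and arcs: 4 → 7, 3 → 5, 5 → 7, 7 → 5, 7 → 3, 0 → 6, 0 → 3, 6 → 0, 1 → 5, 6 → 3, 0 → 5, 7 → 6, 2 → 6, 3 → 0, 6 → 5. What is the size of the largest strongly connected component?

{0, 3, 5, 6, 7} are all mutually reachable — one SCC of size 5.
{2} is an SCC by itself.
{4} is an SCC by itself.
{1} is an SCC by itself.
The largest has 5 vertices.

5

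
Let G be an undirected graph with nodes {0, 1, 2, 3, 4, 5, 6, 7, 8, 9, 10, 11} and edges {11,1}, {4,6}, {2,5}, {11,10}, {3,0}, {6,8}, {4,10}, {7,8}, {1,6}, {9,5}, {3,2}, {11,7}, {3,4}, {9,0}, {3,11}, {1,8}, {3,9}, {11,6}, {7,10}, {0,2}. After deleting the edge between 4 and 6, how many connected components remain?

4 and 6 are still connected via 4-3-11-6, so the component count stays at 1.

1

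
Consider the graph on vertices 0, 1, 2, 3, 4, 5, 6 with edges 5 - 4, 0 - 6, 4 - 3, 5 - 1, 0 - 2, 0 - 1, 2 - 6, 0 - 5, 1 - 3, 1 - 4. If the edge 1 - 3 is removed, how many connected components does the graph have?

1 and 3 are still connected via 1-4-3, so the component count stays at 1.

1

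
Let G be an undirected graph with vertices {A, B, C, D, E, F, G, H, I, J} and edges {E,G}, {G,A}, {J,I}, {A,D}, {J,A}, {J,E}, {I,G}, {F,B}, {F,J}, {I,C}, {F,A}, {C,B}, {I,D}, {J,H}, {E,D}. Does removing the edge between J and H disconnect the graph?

Yes

Removing J–H leaves no path between J and H: the component count goes from 1 to 2. So it is a bridge.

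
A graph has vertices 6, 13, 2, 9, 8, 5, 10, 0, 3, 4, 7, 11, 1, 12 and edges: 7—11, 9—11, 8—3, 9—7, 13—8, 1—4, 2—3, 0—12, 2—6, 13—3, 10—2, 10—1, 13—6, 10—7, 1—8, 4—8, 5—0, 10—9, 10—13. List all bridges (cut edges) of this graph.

The edges on the cycle 1-4-8-1 are not bridges since each lies on that cycle.
But removing 0—12 disconnects 0 from 12; removing 5—0 disconnects 5 from 0 — these are bridges.

0-12, 0-5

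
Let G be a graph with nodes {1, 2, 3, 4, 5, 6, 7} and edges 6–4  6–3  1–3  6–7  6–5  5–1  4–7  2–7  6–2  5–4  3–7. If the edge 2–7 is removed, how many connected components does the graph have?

1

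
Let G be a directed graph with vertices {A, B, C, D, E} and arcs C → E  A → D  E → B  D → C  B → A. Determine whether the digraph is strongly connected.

Yes

From A we can reach every vertex (A, B, C, D, E), and every vertex can reach A (A, B, C, D, E). So the whole graph is one strongly connected component.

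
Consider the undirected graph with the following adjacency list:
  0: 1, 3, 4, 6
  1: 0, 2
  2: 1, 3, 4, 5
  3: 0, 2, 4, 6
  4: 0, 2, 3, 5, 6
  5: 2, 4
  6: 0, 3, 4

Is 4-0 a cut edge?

After removing 4-0, the path 4-6-0 still connects them, so the edge is not a bridge.

No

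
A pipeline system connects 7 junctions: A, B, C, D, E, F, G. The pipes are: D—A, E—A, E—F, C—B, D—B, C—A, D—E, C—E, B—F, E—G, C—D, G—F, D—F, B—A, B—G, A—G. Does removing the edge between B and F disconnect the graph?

No

After removing B—F, the path B-D-F still connects them, so the edge is not a bridge.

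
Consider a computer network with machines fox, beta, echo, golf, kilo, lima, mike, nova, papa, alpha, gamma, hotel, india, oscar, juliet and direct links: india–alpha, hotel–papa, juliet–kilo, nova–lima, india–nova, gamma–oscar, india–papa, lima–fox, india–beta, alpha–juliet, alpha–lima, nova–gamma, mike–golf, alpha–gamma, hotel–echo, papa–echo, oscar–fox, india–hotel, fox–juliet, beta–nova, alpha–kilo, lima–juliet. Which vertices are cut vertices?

Removing india increases the component count from 2 to 3, so india is a cut vertex.
By contrast removing papa leaves 2 components; it is not a cut vertex. No other vertex is a cut vertex either.

india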